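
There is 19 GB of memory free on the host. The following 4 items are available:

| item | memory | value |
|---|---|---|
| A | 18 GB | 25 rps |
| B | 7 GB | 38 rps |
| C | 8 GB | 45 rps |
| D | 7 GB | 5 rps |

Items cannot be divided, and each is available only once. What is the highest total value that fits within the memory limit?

83 rps

Check high-value combinations within 19 GB:
- B+C: memory 7+8=15, value 38+45=83
- C+D: memory 8+7=15, value 45+5=50
- C: memory 8, value 45
Best: 83 rps.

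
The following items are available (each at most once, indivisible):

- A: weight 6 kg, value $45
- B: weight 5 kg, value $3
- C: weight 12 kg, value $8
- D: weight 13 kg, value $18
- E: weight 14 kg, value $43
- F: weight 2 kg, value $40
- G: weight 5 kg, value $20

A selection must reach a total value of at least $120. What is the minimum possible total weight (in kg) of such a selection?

22

Subsets with value ≥ 120, sorted by total weight:
- A+E+F: weight 22, value 128
- A+D+F+G: weight 26, value 123
- A+E+F+G: weight 27, value 148
- A+B+E+F: weight 27, value 131
Minimum weight: 22 kg.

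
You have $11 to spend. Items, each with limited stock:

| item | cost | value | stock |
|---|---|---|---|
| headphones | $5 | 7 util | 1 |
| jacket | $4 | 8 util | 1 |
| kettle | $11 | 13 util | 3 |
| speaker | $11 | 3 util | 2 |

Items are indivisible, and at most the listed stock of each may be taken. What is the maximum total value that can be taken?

15 util

Best selections within cost 11 and stock limits:
- 1×headphones + 1×jacket: cost 9, value 15
- 1×kettle: cost 11, value 13
Best: 15 util.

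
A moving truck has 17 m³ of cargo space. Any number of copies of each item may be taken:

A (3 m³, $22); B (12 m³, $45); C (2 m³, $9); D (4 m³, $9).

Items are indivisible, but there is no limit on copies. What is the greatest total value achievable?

Best value-per-unit is A at 22/3; filling with it alone gives 5×22 = 110.
Optimal mix: 5×A + 1×C → volume 17, value 119.

$119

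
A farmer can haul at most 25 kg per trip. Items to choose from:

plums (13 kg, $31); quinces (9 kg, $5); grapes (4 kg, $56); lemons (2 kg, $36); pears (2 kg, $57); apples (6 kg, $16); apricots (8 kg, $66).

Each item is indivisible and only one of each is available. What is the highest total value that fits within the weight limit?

$231

Check high-value combinations within 25 kg:
- grapes+lemons+pears+apples+apricots: weight 4+2+2+6+8=22, value 56+36+57+16+66=231
- quinces+grapes+lemons+pears+apricots: weight 9+4+2+2+8=25, value 5+56+36+57+66=220
- grapes+lemons+pears+apricots: weight 4+2+2+8=16, value 56+36+57+66=215
- grapes+pears+apples+apricots: weight 4+2+6+8=20, value 56+57+16+66=195
Best: $231.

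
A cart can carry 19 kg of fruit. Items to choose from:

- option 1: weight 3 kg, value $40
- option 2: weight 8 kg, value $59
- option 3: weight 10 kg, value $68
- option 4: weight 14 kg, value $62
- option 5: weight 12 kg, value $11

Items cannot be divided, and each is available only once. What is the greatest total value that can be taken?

$127

Check high-value combinations within 19 kg:
- option 2+option 3: weight 8+10=18, value 59+68=127
- option 1+option 3: weight 3+10=13, value 40+68=108
- option 1+option 4: weight 3+14=17, value 40+62=102
- option 1+option 2: weight 3+8=11, value 40+59=99
Best: $127.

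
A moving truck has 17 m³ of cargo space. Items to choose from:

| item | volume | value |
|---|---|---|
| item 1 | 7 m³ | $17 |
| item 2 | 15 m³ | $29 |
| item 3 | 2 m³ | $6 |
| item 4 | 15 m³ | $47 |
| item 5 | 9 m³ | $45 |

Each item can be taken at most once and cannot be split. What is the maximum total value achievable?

$62

This is a 0/1 knapsack; check combinations near the capacity.
- item 1+item 5: volume 7+9=16, value 17+45=62
- item 3+item 4: volume 2+15=17, value 6+47=53
- item 3+item 5: volume 2+9=11, value 6+45=51
- item 4: volume 15, value 47
- item 5: volume 9, value 45
Best: $62.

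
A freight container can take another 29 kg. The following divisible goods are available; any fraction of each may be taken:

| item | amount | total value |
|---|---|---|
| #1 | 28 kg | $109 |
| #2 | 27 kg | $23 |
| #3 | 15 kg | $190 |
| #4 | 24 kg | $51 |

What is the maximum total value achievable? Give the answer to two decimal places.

244.50

Take in order of value per unit:
- #3 (190/15 per unit): all 15 → value 190, running total 190.00
- #1 (109/28 per unit): 14 of 28 → value 14×109/28 = 54.5000, running total 244.50
Total 244.50.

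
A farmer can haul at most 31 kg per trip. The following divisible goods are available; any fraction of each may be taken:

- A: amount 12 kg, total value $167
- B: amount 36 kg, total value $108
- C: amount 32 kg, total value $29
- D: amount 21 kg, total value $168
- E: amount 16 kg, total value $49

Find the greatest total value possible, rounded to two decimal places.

Take in order of value per unit:
- A (167/12 per unit): all 12 → value 167, running total 167.00
- D (168/21 per unit): 19 of 21 → value 19×168/21 = 152.0000, running total 319.00
Total 319.00.

319.00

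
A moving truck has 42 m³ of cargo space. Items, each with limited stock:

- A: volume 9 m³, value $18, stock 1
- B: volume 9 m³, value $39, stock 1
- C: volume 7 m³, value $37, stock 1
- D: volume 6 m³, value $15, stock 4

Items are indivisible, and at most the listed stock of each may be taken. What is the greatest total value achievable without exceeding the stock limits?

$136

Best selections within volume 42 and stock limits:
- 1×B + 1×C + 4×D: volume 40, value 136
- 1×A + 1×B + 1×C + 2×D: volume 37, value 124
- 1×B + 1×C + 3×D: volume 34, value 121
Best: $136.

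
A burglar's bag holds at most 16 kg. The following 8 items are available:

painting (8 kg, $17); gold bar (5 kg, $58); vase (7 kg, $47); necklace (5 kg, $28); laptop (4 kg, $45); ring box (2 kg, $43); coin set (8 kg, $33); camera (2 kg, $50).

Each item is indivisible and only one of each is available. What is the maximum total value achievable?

Check high-value combinations within 16 kg:
- gold bar+vase+ring box+camera: weight 5+7+2+2=16, value 58+47+43+50=198
- gold bar+laptop+ring box+camera: weight 5+4+2+2=13, value 58+45+43+50=196
- vase+laptop+ring box+camera: weight 7+4+2+2=15, value 47+45+43+50=185
Best: $198.

$198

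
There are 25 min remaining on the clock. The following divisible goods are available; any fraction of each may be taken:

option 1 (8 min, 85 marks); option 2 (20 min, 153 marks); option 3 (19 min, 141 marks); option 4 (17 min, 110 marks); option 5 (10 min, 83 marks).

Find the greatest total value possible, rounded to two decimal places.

Take in order of value per unit:
- option 1 (85/8 per unit): all 8 → value 85, running total 85.00
- option 5 (83/10 per unit): all 10 → value 83, running total 168.00
- option 2 (153/20 per unit): 7 of 20 → value 7×153/20 = 53.5500, running total 221.55
Total 221.55.

221.55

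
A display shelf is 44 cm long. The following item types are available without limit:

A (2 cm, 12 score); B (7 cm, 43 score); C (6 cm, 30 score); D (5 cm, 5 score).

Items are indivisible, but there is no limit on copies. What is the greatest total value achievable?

270 score

Best value-per-unit is B at 43/7; filling with it alone gives 6×43 = 258.
Optimal mix: 1×A + 6×B → length 44, value 270.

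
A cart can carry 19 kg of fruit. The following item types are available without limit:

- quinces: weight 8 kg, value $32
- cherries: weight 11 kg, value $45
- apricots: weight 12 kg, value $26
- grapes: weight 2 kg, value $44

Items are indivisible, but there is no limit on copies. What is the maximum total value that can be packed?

$396

Best value-per-unit is grapes at 44/2, and filling with it alone uses weight 9×2=18. No mix of the others beats 9×44 = 396.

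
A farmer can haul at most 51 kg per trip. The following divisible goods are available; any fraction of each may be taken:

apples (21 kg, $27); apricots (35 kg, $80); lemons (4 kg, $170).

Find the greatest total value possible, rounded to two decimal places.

Take in order of value per unit:
- lemons (170/4 per unit): all 4 → value 170, running total 170.00
- apricots (80/35 per unit): all 35 → value 80, running total 250.00
- apples (27/21 per unit): 12 of 21 → value 12×27/21 = 15.4286, running total 265.43
Total 265.43.

265.43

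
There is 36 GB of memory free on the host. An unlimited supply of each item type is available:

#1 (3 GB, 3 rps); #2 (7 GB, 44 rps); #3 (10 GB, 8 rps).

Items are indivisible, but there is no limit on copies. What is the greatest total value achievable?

220 rps

Best value-per-unit is #2 at 44/7, and filling with it alone uses memory 5×7=35. No mix of the others beats 5×44 = 220.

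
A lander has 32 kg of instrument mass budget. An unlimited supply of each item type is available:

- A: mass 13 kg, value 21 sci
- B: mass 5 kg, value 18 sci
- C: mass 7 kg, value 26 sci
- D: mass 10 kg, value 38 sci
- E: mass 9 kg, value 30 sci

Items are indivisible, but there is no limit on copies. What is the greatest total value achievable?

Best value-per-unit is D at 38/10; filling with it alone gives 3×38 = 114.
Optimal mix: 1×B + 1×C + 2×D → mass 32, value 120.

120 sci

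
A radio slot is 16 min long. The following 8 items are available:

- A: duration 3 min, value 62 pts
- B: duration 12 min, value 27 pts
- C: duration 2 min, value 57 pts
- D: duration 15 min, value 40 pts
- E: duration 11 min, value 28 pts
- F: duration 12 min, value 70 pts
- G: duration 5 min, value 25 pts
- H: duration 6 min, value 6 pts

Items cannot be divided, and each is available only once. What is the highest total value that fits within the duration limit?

150 pts

This is a 0/1 knapsack; check combinations near the capacity.
- A+C+G+H: duration 3+2+5+6=16, value 62+57+25+6=150
- A+C+E: duration 3+2+11=16, value 62+57+28=147
- A+C+G: duration 3+2+5=10, value 62+57+25=144
Best: 150 pts.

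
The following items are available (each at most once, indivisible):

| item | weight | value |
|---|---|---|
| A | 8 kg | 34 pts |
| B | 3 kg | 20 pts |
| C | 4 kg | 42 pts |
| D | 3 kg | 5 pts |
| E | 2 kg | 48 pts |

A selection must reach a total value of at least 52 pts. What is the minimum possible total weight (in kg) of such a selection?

Subsets with value ≥ 52, sorted by total weight:
- B+E: weight 5, value 68
- D+E: weight 5, value 53
- C+E: weight 6, value 90
- B+C: weight 7, value 62
Minimum weight: 5 kg.

5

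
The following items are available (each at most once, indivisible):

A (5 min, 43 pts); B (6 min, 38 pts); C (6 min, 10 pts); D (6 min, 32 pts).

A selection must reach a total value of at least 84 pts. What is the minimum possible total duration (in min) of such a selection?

17

Subsets with value ≥ 84, sorted by total duration:
- A+B+D: duration 17, value 113
- A+B+C: duration 17, value 91
Minimum duration: 17 min.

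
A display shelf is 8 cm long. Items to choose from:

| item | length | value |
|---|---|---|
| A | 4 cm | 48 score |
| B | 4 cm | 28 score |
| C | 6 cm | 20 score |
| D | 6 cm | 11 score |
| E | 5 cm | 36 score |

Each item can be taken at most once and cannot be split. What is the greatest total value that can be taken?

Check high-value combinations within 8 cm:
- A+B: length 4+4=8, value 48+28=76
- A: length 4, value 48
- E: length 5, value 36
Best: 76 score.

76 score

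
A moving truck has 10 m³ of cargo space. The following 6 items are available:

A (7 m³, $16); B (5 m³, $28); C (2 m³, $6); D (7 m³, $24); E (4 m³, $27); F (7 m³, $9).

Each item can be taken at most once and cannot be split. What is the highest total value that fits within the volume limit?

Check high-value combinations within 10 m³:
- B+E: volume 5+4=9, value 28+27=55
- B+C: volume 5+2=7, value 28+6=34
- C+E: volume 2+4=6, value 6+27=33
- C+D: volume 2+7=9, value 6+24=30
Best: $55.

$55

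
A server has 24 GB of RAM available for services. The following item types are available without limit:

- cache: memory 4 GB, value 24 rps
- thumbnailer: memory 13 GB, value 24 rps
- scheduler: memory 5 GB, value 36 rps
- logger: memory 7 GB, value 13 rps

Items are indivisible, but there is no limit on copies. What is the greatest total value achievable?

168 rps

Best value-per-unit is scheduler at 36/5; filling with it alone gives 4×36 = 144.
Optimal mix: 1×cache + 4×scheduler → memory 24, value 168.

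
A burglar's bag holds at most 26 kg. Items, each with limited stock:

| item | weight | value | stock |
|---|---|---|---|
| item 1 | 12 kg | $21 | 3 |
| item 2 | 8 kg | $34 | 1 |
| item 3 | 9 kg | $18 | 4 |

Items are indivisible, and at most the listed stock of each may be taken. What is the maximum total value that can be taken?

Top feasible selections:
- 1×item 2 + 2×item 3: weight 26, value 70
- 1×item 1 + 1×item 2: weight 20, value 55
- 1×item 2 + 1×item 3: weight 17, value 52
- 2×item 1: weight 24, value 42
Best: $70.

$70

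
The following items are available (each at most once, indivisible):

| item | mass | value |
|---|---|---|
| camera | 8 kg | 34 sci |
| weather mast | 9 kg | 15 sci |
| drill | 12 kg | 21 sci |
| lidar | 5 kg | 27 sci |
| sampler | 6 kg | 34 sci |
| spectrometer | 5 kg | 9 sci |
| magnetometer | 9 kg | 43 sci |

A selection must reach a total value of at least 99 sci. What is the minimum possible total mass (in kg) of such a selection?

20

Subsets with value ≥ 99, sorted by total mass:
- lidar+sampler+magnetometer: mass 20, value 104
- camera+lidar+magnetometer: mass 22, value 104
- camera+sampler+magnetometer: mass 23, value 111
- camera+lidar+sampler+spectrometer: mass 24, value 104
Minimum mass: 20 kg.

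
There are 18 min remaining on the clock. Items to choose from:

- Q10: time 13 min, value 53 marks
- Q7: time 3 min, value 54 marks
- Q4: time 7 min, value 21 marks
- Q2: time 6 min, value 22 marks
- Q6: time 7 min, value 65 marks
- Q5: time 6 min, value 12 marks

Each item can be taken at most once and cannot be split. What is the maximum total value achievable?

141 marks

Check high-value combinations within 18 min:
- Q7+Q2+Q6: time 3+6+7=16, value 54+22+65=141
- Q7+Q4+Q6: time 3+7+7=17, value 54+21+65=140
- Q7+Q6+Q5: time 3+7+6=16, value 54+65+12=131
- Q7+Q6: time 3+7=10, value 54+65=119
- Q10+Q7: time 13+3=16, value 53+54=107
Best: 141 marks.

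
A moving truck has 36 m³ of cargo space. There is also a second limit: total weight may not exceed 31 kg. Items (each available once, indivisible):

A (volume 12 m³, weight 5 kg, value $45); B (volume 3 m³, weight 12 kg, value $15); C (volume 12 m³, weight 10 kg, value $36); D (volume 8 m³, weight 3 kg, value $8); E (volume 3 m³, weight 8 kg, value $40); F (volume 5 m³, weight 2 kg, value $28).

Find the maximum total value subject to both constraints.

Feasible sets respecting both limits:
- A+C+E+F: volume 32, weight 25, value 149
- A+B+D+E+F: volume 31, weight 30, value 136
- A+C+D+E: volume 35, weight 26, value 129
Best: $149.

$149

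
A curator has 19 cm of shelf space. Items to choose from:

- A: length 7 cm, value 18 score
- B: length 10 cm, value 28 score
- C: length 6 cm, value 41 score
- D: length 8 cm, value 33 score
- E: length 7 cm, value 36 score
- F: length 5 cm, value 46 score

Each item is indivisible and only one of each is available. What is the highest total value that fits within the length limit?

123 score

This is a 0/1 knapsack; check combinations near the capacity.
- C+E+F: length 6+7+5=18, value 41+36+46=123
- C+D+F: length 6+8+5=19, value 41+33+46=120
- A+C+F: length 7+6+5=18, value 18+41+46=105
Best: 123 score.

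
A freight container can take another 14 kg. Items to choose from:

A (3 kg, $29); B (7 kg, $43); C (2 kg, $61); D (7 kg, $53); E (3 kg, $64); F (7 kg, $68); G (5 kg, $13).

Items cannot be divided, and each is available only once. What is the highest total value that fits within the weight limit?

$193

Check high-value combinations within 14 kg:
- C+E+F: weight 2+3+7=12, value 61+64+68=193
- C+D+E: weight 2+7+3=12, value 61+53+64=178
- B+C+E: weight 7+2+3=12, value 43+61+64=168
- A+C+E+G: weight 3+2+3+5=13, value 29+61+64+13=167
Best: $193.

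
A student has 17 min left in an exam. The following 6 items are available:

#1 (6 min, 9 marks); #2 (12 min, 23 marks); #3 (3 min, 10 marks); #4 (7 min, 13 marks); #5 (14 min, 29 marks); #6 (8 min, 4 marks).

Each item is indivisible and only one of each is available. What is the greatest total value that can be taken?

Check high-value combinations within 17 min:
- #3+#5: time 3+14=17, value 10+29=39
- #2+#3: time 12+3=15, value 23+10=33
- #1+#3+#4: time 6+3+7=16, value 9+10+13=32
Best: 39 marks.

39 marks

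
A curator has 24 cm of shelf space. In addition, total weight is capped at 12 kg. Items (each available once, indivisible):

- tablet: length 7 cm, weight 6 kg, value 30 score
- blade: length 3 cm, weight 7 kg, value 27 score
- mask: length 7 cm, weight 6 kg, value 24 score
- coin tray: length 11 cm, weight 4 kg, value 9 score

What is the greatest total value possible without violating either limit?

Feasible sets respecting both limits:
- tablet+mask: length 14, weight 12, value 54
- tablet+coin tray: length 18, weight 10, value 39
- blade+coin tray: length 14, weight 11, value 36
Best: 54 score.

54 score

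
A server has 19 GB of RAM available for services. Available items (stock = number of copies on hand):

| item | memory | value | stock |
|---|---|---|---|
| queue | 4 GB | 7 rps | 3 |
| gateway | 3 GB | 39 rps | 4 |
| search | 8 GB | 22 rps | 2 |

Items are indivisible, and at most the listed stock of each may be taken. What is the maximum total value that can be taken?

163 rps

Best selections within memory 19 and stock limits:
- 1×queue + 4×gateway: memory 16, value 163
- 4×gateway: memory 12, value 156
- 3×gateway + 1×search: memory 17, value 139
Best: 163 rps.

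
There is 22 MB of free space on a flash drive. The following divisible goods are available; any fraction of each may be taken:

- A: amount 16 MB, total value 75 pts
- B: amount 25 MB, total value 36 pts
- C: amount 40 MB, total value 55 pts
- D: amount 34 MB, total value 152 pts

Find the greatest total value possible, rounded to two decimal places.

Take in order of value per unit:
- A (75/16 per unit): all 16 → value 75, running total 75.00
- D (152/34 per unit): 6 of 34 → value 6×152/34 = 26.8235, running total 101.82
Total 101.82.

101.82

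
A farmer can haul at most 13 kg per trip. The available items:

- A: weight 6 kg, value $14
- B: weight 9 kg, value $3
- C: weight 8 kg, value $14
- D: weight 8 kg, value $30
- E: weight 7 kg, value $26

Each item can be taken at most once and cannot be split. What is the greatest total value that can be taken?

$40

This is a 0/1 knapsack; check combinations near the capacity.
- A+E: weight 6+7=13, value 14+26=40
- D: weight 8, value 30
- E: weight 7, value 26
- A: weight 6, value 14
Best: $40.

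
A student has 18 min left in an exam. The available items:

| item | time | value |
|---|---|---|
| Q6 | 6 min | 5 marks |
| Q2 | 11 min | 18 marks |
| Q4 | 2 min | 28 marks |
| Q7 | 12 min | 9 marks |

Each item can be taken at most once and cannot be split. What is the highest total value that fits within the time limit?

46 marks

This is a 0/1 knapsack; check combinations near the capacity.
- Q2+Q4: time 11+2=13, value 18+28=46
- Q4+Q7: time 2+12=14, value 28+9=37
- Q6+Q4: time 6+2=8, value 5+28=33
- Q4: time 2, value 28
Best: 46 marks.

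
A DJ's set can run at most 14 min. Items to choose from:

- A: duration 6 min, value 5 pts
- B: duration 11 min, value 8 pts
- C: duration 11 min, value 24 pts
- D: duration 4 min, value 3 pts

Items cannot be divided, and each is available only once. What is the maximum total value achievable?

24 pts

Check high-value combinations within 14 min:
- C: duration 11, value 24
- A+D: duration 6+4=10, value 5+3=8
- B: duration 11, value 8
- A: duration 6, value 5
- D: duration 4, value 3
Best: 24 pts.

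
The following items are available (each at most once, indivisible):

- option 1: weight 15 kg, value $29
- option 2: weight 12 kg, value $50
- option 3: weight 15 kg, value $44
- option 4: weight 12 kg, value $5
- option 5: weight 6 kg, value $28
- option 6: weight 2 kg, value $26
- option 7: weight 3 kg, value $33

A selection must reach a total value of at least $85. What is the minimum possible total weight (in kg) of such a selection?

Subsets with value ≥ 85, sorted by total weight:
- option 5+option 6+option 7: weight 11, value 87
- option 2+option 6+option 7: weight 17, value 109
- option 2+option 5+option 6: weight 20, value 104
Minimum weight: 11 kg.

11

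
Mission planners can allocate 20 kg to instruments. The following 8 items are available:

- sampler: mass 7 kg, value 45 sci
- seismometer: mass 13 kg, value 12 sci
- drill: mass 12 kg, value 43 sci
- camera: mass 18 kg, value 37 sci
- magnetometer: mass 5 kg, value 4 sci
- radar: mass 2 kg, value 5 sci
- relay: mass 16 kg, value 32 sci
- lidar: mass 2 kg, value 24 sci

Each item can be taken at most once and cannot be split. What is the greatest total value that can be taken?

This is a 0/1 knapsack; check combinations near the capacity.
- sampler+drill: mass 7+12=19, value 45+43=88
- sampler+magnetometer+radar+lidar: mass 7+5+2+2=16, value 45+4+5+24=78
- sampler+radar+lidar: mass 7+2+2=11, value 45+5+24=74
- sampler+magnetometer+lidar: mass 7+5+2=14, value 45+4+24=73
Best: 88 sci.

88 sci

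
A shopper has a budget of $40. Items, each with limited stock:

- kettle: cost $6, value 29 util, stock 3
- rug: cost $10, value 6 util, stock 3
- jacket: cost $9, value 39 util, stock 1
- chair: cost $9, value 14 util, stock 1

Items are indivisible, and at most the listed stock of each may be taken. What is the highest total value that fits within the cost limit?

140 util

Best selections within cost 40 and stock limits:
- 3×kettle + 1×jacket + 1×chair: cost 36, value 140
- 3×kettle + 1×rug + 1×jacket: cost 37, value 132
- 3×kettle + 1×jacket: cost 27, value 126
Best: 140 util.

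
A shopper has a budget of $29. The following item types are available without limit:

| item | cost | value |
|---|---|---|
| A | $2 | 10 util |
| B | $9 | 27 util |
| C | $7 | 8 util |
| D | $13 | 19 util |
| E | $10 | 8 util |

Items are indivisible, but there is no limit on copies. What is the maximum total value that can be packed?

140 util

Best value-per-unit is A at 10/2, and filling with it alone uses cost 14×2=28. No mix of the others beats 14×10 = 140.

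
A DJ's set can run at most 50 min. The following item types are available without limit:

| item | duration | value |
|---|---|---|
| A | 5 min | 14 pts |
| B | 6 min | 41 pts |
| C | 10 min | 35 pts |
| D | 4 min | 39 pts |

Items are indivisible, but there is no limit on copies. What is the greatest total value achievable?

Best value-per-unit is D at 39/4; filling with it alone gives 12×39 = 468.
Optimal mix: 1×B + 11×D → duration 50, value 470.

470 pts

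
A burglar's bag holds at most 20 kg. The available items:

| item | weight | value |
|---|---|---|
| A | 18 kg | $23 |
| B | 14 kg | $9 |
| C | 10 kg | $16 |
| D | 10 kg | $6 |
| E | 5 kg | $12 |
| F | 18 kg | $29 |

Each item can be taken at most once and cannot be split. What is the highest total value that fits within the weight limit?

Check high-value combinations within 20 kg:
- F: weight 18, value 29
- C+E: weight 10+5=15, value 16+12=28
- A: weight 18, value 23
Best: $29.

$29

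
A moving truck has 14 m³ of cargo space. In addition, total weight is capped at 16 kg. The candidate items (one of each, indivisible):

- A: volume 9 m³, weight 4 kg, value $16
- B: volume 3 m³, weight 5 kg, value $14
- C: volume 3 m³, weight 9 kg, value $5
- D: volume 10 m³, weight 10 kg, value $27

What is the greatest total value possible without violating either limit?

Feasible sets respecting both limits:
- B+D: volume 13, weight 15, value 41
- A+B: volume 12, weight 9, value 30
- D: volume 10, weight 10, value 27
Best: $41.

$41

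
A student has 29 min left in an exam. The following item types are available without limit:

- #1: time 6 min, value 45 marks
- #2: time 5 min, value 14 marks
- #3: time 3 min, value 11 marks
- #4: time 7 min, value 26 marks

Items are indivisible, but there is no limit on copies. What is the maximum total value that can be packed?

194 marks

Best value-per-unit is #1 at 45/6; filling with it alone gives 4×45 = 180.
Optimal mix: 4×#1 + 1×#2 → time 29, value 194.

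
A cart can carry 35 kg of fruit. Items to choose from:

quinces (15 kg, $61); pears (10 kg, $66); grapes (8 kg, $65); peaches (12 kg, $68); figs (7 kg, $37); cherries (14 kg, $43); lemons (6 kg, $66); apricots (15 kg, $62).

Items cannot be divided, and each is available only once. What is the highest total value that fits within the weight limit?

$237

Check high-value combinations within 35 kg:
- pears+peaches+figs+lemons: weight 10+12+7+6=35, value 66+68+37+66=237
- grapes+peaches+figs+lemons: weight 8+12+7+6=33, value 65+68+37+66=236
- pears+grapes+figs+lemons: weight 10+8+7+6=31, value 66+65+37+66=234
Best: $237.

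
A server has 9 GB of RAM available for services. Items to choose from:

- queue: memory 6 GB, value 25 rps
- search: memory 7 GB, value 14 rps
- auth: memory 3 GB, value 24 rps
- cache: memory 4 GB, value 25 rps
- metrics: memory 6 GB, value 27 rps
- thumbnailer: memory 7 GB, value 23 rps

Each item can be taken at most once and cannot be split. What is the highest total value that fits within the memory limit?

Check high-value combinations within 9 GB:
- auth+metrics: memory 3+6=9, value 24+27=51
- auth+cache: memory 3+4=7, value 24+25=49
- queue+auth: memory 6+3=9, value 25+24=49
- metrics: memory 6, value 27
Best: 51 rps.

51 rps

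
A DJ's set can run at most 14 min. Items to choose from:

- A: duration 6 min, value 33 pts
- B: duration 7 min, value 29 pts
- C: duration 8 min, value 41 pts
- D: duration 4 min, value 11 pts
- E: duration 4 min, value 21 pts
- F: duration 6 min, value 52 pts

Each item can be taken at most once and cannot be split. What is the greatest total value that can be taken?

Check high-value combinations within 14 min:
- C+F: duration 8+6=14, value 41+52=93
- A+F: duration 6+6=12, value 33+52=85
- D+E+F: duration 4+4+6=14, value 11+21+52=84
Best: 93 pts.

93 pts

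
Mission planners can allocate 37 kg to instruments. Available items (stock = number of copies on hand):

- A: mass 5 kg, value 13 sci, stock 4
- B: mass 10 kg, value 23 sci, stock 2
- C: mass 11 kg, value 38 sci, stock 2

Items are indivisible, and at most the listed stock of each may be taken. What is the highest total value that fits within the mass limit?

115 sci

Best selections within mass 37 and stock limits:
- 3×A + 2×C: mass 37, value 115
- 1×A + 1×B + 2×C: mass 37, value 112
- 2×A + 2×C: mass 32, value 102
- 3×A + 1×B + 1×C: mass 36, value 100
Best: 115 sci.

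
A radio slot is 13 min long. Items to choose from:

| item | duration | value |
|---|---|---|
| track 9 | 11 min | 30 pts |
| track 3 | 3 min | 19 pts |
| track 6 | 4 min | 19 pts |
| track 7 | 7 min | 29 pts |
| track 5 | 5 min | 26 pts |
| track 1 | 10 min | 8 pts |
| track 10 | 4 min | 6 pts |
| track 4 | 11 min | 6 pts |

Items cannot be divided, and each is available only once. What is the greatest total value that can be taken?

64 pts

Check high-value combinations within 13 min:
- track 3+track 6+track 5: duration 3+4+5=12, value 19+19+26=64
- track 7+track 5: duration 7+5=12, value 29+26=55
- track 3+track 5+track 10: duration 3+5+4=12, value 19+26+6=51
- track 6+track 5+track 10: duration 4+5+4=13, value 19+26+6=51
Best: 64 pts.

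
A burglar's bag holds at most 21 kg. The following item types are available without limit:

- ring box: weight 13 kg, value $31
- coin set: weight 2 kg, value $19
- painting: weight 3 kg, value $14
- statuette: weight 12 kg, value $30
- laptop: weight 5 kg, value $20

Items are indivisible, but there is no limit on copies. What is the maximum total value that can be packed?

Best value-per-unit is coin set at 19/2, and filling with it alone uses weight 10×2=20. No mix of the others beats 10×19 = 190.

$190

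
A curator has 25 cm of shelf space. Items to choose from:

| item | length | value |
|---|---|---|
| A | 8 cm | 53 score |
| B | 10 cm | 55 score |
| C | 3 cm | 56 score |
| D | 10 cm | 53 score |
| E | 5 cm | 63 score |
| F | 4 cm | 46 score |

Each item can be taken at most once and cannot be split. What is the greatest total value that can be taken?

Check high-value combinations within 25 cm:
- B+C+E+F: length 10+3+5+4=22, value 55+56+63+46=220
- A+C+E+F: length 8+3+5+4=20, value 53+56+63+46=218
- C+D+E+F: length 3+10+5+4=22, value 56+53+63+46=218
- A+B+C+F: length 8+10+3+4=25, value 53+55+56+46=210
Best: 220 score.

220 score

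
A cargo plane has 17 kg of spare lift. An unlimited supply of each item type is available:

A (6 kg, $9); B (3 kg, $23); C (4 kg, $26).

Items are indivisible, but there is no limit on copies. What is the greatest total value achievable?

$121

Best value-per-unit is B at 23/3; filling with it alone gives 5×23 = 115.
Optimal mix: 3×B + 2×C → weight 17, value 121.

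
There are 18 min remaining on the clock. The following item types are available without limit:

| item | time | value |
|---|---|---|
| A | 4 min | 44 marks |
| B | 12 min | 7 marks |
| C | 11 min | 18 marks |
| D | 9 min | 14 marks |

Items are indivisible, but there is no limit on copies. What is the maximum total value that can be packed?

Best value-per-unit is A at 44/4, and filling with it alone uses time 4×4=16. No mix of the others beats 4×44 = 176.

176 marks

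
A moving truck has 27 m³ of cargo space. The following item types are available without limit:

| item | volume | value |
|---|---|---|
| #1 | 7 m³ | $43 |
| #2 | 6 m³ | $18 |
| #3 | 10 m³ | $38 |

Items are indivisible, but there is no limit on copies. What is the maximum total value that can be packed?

$147

Best value-per-unit is #1 at 43/7; filling with it alone gives 3×43 = 129.
Optimal mix: 3×#1 + 1×#2 → volume 27, value 147.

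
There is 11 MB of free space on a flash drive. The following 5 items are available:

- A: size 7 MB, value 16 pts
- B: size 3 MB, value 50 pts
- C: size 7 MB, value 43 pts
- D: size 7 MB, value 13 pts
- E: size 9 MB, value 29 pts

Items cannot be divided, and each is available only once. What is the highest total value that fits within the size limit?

93 pts

Check high-value combinations within 11 MB:
- B+C: size 3+7=10, value 50+43=93
- A+B: size 7+3=10, value 16+50=66
- B+D: size 3+7=10, value 50+13=63
- B: size 3, value 50
Best: 93 pts.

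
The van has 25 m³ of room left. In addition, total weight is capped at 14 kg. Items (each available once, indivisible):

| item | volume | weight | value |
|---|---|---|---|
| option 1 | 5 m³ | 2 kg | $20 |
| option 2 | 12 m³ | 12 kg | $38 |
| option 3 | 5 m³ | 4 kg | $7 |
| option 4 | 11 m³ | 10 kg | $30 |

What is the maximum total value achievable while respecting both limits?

$58

Feasible sets respecting both limits:
- option 1+option 2: volume 17, weight 14, value 58
- option 1+option 4: volume 16, weight 12, value 50
- option 2: volume 12, weight 12, value 38
Best: $58.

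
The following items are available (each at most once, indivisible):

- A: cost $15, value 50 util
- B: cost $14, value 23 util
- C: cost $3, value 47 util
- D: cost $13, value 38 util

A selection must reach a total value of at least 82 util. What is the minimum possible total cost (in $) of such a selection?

16

Subsets with value ≥ 82, sorted by total cost:
- C+D: cost 16, value 85
- A+C: cost 18, value 97
- A+D: cost 28, value 88
- B+C+D: cost 30, value 108
Minimum cost: 16 $.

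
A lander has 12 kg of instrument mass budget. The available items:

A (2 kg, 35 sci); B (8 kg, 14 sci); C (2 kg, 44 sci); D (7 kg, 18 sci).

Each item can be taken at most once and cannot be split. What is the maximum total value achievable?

Check high-value combinations within 12 kg:
- A+C+D: mass 2+2+7=11, value 35+44+18=97
- A+B+C: mass 2+8+2=12, value 35+14+44=93
- A+C: mass 2+2=4, value 35+44=79
Best: 97 sci.

97 sci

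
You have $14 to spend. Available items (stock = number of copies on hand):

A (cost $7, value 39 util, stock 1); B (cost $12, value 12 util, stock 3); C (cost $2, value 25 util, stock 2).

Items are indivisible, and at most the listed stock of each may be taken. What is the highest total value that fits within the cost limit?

89 util

Best selections within cost 14 and stock limits:
- 1×A + 2×C: cost 11, value 89
- 1×A + 1×C: cost 9, value 64
- 2×C: cost 4, value 50
- 1×A: cost 7, value 39
Best: 89 util.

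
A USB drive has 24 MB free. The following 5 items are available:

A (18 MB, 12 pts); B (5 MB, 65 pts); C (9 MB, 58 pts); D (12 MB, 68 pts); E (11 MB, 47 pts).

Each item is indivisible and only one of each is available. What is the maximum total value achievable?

This is a 0/1 knapsack; check combinations near the capacity.
- B+D: size 5+12=17, value 65+68=133
- C+D: size 9+12=21, value 58+68=126
- B+C: size 5+9=14, value 65+58=123
Best: 133 pts.

133 pts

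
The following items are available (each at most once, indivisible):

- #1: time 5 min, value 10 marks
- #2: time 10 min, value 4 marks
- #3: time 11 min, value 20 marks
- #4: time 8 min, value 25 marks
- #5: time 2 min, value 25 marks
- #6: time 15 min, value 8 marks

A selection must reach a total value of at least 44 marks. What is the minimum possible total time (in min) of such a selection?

10

Subsets with value ≥ 44, sorted by total time:
- #4+#5: time 10, value 50
- #3+#5: time 13, value 45
- #1+#4+#5: time 15, value 60
- #1+#3+#5: time 18, value 55
Minimum time: 10 min.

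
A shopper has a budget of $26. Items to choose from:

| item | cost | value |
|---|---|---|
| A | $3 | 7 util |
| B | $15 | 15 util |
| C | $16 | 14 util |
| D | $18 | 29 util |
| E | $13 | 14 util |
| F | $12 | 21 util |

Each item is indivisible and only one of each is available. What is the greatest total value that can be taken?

36 util

Check high-value combinations within $26:
- A+D: cost 3+18=21, value 7+29=36
- E+F: cost 13+12=25, value 14+21=35
- D: cost 18, value 29
Best: 36 util.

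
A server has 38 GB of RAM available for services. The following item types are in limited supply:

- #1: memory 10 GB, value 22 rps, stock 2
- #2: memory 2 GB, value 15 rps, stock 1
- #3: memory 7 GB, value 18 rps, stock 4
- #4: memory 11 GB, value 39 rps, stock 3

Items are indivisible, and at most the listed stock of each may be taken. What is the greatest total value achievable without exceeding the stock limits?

Best selections within memory 38 and stock limits:
- 1×#2 + 3×#4: memory 35, value 132
- 1×#2 + 2×#3 + 2×#4: memory 38, value 129
Best: 132 rps.

132 rps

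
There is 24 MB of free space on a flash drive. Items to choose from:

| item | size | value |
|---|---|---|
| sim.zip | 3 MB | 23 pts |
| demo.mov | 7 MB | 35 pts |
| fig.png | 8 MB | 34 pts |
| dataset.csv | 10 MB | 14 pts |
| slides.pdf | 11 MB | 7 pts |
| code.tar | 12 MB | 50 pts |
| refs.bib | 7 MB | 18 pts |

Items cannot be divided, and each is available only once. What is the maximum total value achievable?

108 pts

Check high-value combinations within 24 MB:
- sim.zip+demo.mov+code.tar: size 3+7+12=22, value 23+35+50=108
- sim.zip+fig.png+code.tar: size 3+8+12=23, value 23+34+50=107
- sim.zip+demo.mov+fig.png: size 3+7+8=18, value 23+35+34=92
Best: 108 pts.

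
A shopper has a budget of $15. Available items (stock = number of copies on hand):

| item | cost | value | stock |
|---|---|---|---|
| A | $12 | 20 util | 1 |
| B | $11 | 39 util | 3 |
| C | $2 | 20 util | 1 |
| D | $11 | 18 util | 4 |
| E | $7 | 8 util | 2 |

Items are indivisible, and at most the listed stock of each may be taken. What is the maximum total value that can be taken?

Top feasible selections:
- 1×B + 1×C: cost 13, value 59
- 1×A + 1×C: cost 14, value 40
- 1×B: cost 11, value 39
Best: 59 util.

59 util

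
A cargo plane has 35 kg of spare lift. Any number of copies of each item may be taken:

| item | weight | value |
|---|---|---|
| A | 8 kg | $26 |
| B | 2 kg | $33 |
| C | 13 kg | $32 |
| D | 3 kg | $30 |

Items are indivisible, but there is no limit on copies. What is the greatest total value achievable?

Best value-per-unit is B at 33/2, and filling with it alone uses weight 17×2=34. No mix of the others beats 17×33 = 561.

$561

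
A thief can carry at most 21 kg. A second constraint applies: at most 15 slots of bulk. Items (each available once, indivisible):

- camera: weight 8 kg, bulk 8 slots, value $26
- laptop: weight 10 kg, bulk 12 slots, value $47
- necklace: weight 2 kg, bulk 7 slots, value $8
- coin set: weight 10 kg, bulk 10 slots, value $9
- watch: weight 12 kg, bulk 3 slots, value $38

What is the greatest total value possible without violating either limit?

Feasible sets respecting both limits:
- camera+watch: weight 20, bulk 11, value 64
- laptop: weight 10, bulk 12, value 47
- necklace+watch: weight 14, bulk 10, value 46
Best: $64.

$64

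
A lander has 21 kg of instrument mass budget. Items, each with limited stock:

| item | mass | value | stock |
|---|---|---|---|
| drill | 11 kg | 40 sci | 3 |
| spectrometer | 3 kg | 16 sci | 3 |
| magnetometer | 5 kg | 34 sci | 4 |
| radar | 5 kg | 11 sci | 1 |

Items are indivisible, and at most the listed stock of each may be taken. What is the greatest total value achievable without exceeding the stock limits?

Best selections within mass 21 and stock limits:
- 4×magnetometer: mass 20, value 136
- 2×spectrometer + 3×magnetometer: mass 21, value 134
- 1×spectrometer + 3×magnetometer: mass 18, value 118
- 3×spectrometer + 2×magnetometer: mass 19, value 116
Best: 136 sci.

136 sci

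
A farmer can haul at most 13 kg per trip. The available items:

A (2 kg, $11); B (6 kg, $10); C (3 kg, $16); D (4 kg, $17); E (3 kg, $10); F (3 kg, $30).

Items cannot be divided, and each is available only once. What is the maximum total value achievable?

$74

Check high-value combinations within 13 kg:
- A+C+D+F: weight 2+3+4+3=12, value 11+16+17+30=74
- C+D+E+F: weight 3+4+3+3=13, value 16+17+10+30=73
- A+D+E+F: weight 2+4+3+3=12, value 11+17+10+30=68
- A+C+E+F: weight 2+3+3+3=11, value 11+16+10+30=67
Best: $74.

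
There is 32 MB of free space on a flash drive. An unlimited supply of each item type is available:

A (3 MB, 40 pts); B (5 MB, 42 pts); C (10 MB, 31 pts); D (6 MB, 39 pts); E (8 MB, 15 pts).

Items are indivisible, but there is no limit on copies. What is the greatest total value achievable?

402 pts

Best value-per-unit is A at 40/3; filling with it alone gives 10×40 = 400.
Optimal mix: 9×A + 1×B → size 32, value 402.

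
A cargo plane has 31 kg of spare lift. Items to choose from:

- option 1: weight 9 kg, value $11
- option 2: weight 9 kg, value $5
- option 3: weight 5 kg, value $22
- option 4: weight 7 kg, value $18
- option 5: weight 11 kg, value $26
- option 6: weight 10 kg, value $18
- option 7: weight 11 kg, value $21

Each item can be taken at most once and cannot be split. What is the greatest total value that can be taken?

$69

Check high-value combinations within 31 kg:
- option 3+option 5+option 7: weight 5+11+11=27, value 22+26+21=69
- option 1+option 3+option 4+option 6: weight 9+5+7+10=31, value 11+22+18+18=69
- option 3+option 4+option 5: weight 5+7+11=23, value 22+18+26=66
- option 3+option 5+option 6: weight 5+11+10=26, value 22+26+18=66
- option 4+option 5+option 7: weight 7+11+11=29, value 18+26+21=65
Best: $69.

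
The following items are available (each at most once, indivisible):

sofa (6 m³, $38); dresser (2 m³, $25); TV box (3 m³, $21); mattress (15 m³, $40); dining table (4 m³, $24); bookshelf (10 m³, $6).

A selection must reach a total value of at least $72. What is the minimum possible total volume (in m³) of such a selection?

Subsets with value ≥ 72, sorted by total volume:
- sofa+dresser+TV box: volume 11, value 84
- sofa+dresser+dining table: volume 12, value 87
Minimum volume: 11 m³.

11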